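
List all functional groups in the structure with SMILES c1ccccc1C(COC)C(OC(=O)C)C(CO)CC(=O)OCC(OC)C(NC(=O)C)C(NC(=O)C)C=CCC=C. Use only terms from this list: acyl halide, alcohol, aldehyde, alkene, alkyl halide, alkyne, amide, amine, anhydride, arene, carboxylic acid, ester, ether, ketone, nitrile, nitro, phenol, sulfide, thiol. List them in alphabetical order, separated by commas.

alcohol, alkene, amide, arene, ester, ether

Reading the structure from left to right:
  C6H5: C6H5– phenyl ring → arene.
  CH(CH2OCH3): pendant –CH2OCH3: C–O–C linkage → ether.
  CH(OCOCH3): pendant –OC(=O)CH3: an acyloxy group → ester.
  CH(CH2OH): pendant –CH2OH on an sp³ backbone C → alcohol.
  CH2COOCH2: –C(=O)–O–C with C on the carbonyl side → ester.
  CH(OCH3): pendant –OCH3: C–O–C with sp³ C, no adjacent C=O → ether.
  CH(NHCOCH3): pendant –NHC(=O)CH3: N bonded to a carbonyl → amide (not amine).
  CH(NHCOCH3): pendant –NHC(=O)CH3: N bonded to a carbonyl → amide (not amine).
  CH=CH: C=C double bond → alkene.
  CH=CH2: C=C double bond → alkene.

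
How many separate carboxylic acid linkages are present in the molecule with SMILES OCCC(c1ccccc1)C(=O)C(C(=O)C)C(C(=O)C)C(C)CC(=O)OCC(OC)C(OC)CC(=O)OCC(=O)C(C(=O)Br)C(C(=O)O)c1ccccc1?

1

Taking each segment in turn:
  HOCH2: HO– on an sp³ carbon → alcohol.
  CH(C6H5): pendant –C6H5: benzene ring → arene.
  CO: –C(=O)– with carbon on both sides → ketone.
  CH(COCH3): pendant –COCH3: carbonyl C bonded to two carbons → ketone.
  CH(COCH3): pendant –COCH3: carbonyl C bonded to two carbons → ketone.
  CH2COOCH2: –C(=O)–O–C with C on the carbonyl side → ester.
  CH(OCH3): pendant –OCH3: C–O–C with sp³ C, no adjacent C=O → ether.
  CH(OCH3): pendant –OCH3: C–O–C with sp³ C, no adjacent C=O → ether.
  CH2COOCH2: –C(=O)–O–C with C on the carbonyl side → ester.
  CO: –C(=O)– with carbon on both sides → ketone.
  CH(COBr): pendant –C(=O)X: carbonyl C bonded to C and halogen → acyl halide.
  CH(COOH): pendant –COOH: carbonyl C bonded to C and –OH → carboxylic acid.
  C6H5: –C6H5 phenyl ring → arene.
Carboxylic acid appears at: CH(COOH) → 1.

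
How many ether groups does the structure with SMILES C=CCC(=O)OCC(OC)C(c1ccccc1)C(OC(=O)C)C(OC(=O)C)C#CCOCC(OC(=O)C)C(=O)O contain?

C=C double bond → alkene.
–C(=O)–O–C with C on the carbonyl side → ester.
pendant –OCH3: C–O–C with sp³ C, no adjacent C=O → ether.
pendant –C6H5: benzene ring → arene.
pendant –OC(=O)CH3: an acyloxy group → ester.
pendant –OC(=O)CH3: an acyloxy group → ester.
C≡C triple bond → alkyne.
C–O–C with sp³ carbons on both sides and no adjacent C=O → ether.
pendant –OC(=O)CH3: an acyloxy group → ester.
–COOH: carbonyl C bonded to –OH and C → carboxylic acid (the –OH is not a separate alcohol).
Ether appears at: CH(OCH3), CH2OCH2 → 2.

2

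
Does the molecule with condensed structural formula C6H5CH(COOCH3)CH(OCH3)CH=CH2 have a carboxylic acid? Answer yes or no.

Reading the structure from left to right:
  C6H5: C6H5– phenyl ring → arene.
  CH(COOCH3): pendant –COOCH3: carbonyl C bonded to C and –OCH3 → ester.
  CH(OCH3): pendant –OCH3: C–O–C with sp³ C, no adjacent C=O → ether.
  CH=CH2: C=C double bond → alkene.
In CH(COOCH3), the acyl oxygen is bonded to carbon (–O–C), not to H, so this is an ester.
The groups actually present are: alkene, arene, ester, ether.

no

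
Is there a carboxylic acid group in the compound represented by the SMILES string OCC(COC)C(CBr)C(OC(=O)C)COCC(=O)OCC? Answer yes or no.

Working along the chain:
  HOCH2: HO– on an sp³ carbon → alcohol.
  CH(CH2OCH3): pendant –CH2OCH3: C–O–C linkage → ether.
  CH(CH2Br): pendant –CH2X: halogen on sp³ carbon → alkyl halide.
  CH(OCOCH3): pendant –OC(=O)CH3: an acyloxy group → ester.
  CH2OCH2: C–O–C with sp³ carbons on both sides and no adjacent C=O → ether.
  COOCH2CH3: –C(=O)OCH2CH3: carbonyl C bonded to C and to –OEt → ester.
In each of CH(OCOCH3) and COOCH2CH3, the acyl oxygen is bonded to carbon (–O–C), not to H, so this is an ester.
The groups actually present are: alcohol, alkyl halide, ester, ether.

no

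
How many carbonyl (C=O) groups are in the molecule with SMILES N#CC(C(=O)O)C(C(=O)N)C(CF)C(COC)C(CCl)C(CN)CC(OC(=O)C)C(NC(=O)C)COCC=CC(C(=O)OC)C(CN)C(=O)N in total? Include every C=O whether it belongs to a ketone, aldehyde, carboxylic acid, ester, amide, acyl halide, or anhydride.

6

CH(COOH): carboxylic acid, 1 C=O (running total 1).
CH(CONH2): amide, 1 C=O (running total 2).
CH(OCOCH3): ester, 1 C=O (running total 3).
CH(NHCOCH3): amide, 1 C=O (running total 4).
CH(COOCH3): ester, 1 C=O (running total 5).
CONH2: amide, 1 C=O (running total 6).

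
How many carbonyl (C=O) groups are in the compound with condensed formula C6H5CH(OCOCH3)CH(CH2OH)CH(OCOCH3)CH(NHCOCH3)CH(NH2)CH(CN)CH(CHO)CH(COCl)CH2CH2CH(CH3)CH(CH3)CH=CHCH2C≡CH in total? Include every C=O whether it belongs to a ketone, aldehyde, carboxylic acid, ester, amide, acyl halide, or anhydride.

5

CH(OCOCH3): ester, 1 C=O (running total 1).
CH(OCOCH3): ester, 1 C=O (running total 2).
CH(NHCOCH3): amide, 1 C=O (running total 3).
CH(CHO): aldehyde, 1 C=O (running total 4).
CH(COCl): acyl halide, 1 C=O (running total 5).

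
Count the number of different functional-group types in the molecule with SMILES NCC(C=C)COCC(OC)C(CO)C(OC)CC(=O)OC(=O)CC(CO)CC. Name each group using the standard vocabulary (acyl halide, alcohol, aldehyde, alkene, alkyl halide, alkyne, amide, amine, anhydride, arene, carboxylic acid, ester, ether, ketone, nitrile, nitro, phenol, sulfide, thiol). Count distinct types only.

–NH2 on an sp³ carbon with no adjacent C=O → amine.
pendant –CH=CH2: C=C double bond → alkene.
C–O–C with sp³ carbons on both sides and no adjacent C=O → ether.
pendant –OCH3: C–O–C with sp³ C, no adjacent C=O → ether.
pendant –CH2OH on an sp³ backbone C → alcohol.
pendant –OCH3: C–O–C with sp³ C, no adjacent C=O → ether.
two acyl groups sharing one oxygen, –C(=O)–O–C(=O)– → anhydride.
pendant –CH2OH on an sp³ backbone C → alcohol.
Distinct types present: alcohol, alkene, amine, anhydride, ether.

5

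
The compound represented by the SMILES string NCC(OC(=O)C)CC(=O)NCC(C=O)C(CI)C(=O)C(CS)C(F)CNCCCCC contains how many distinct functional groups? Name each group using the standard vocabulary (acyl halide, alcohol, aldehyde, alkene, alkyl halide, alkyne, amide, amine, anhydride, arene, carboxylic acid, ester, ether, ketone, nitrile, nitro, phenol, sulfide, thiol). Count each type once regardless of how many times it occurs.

–NH2 on an sp³ carbon with no adjacent C=O → amine.
pendant –OC(=O)CH3: an acyloxy group → ester.
–C(=O)–N– linkage → amide (the N is not an amine).
pendant –CHO: carbonyl C bonded to C and H → aldehyde.
pendant –CH2X: halogen on sp³ carbon → alkyl halide.
–C(=O)– with carbon on both sides → ketone.
pendant –CH2SH → thiol.
halogen on an sp³ carbon → alkyl halide.
C–N–C with sp³ carbons and no adjacent C=O → amine (secondary).
Distinct types present: aldehyde, alkyl halide, amide, amine, ester, ketone, thiol.

7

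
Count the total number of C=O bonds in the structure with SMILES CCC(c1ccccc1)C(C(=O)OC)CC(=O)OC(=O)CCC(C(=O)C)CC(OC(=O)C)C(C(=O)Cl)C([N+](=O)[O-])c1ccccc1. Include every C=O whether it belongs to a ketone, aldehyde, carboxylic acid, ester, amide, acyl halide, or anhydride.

6

CH(COOCH3): ester, 1 C=O (running total 1).
CH2CO-O-COCH2: anhydride, 2 C=O (running total 3).
CH(COCH3): ketone, 1 C=O (running total 4).
CH(OCOCH3): ester, 1 C=O (running total 5).
CH(COCl): acyl halide, 1 C=O (running total 6).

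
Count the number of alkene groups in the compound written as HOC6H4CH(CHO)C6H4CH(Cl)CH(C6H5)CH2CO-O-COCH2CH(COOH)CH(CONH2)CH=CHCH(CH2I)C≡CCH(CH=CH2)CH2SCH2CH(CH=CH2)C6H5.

–OH attached directly to an aromatic ring → phenol (not alcohol); the ring itself is an arene.
pendant –CHO: carbonyl C bonded to C and H → aldehyde.
para-disubstituted benzene ring → arene.
halogen on an sp³ carbon → alkyl halide.
pendant –C6H5: benzene ring → arene.
two acyl groups sharing one oxygen, –C(=O)–O–C(=O)– → anhydride.
pendant –COOH: carbonyl C bonded to C and –OH → carboxylic acid.
pendant –CONH2: carbonyl C bonded to C and N → amide.
C=C double bond → alkene.
pendant –CH2X: halogen on sp³ carbon → alkyl halide.
C≡C triple bond → alkyne.
pendant –CH=CH2: C=C double bond → alkene.
C–S–C linkage → sulfide (thioether).
pendant –CH=CH2: C=C double bond → alkene.
–C6H5 phenyl ring → arene.
Alkene appears at: CH=CH, CH(CH=CH2), CH(CH=CH2) → 3.

3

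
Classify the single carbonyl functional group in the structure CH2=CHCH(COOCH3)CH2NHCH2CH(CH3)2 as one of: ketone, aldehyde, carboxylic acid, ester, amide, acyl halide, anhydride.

ester

The carbonyl is in the CH(COOCH3) segment: pendant –COOCH3: carbonyl C bonded to C and –OCH3 → ester.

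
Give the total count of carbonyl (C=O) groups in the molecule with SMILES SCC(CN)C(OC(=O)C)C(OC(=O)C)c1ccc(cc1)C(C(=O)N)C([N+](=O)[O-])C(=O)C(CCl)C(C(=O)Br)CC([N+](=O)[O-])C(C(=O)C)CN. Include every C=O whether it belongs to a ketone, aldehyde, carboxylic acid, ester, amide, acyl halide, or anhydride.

CH(OCOCH3): ester, 1 C=O (running total 1).
CH(OCOCH3): ester, 1 C=O (running total 2).
CH(CONH2): amide, 1 C=O (running total 3).
CO: ketone, 1 C=O (running total 4).
CH(COBr): acyl halide, 1 C=O (running total 5).
CH(COCH3): ketone, 1 C=O (running total 6).

6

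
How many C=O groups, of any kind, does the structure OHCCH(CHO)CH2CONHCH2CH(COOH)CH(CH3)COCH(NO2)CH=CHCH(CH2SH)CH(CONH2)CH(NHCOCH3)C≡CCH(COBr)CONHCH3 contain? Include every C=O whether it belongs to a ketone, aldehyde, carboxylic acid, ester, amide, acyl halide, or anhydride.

9

OHC: aldehyde, 1 C=O (running total 1).
CH(CHO): aldehyde, 1 C=O (running total 2).
CH2CONHCH2: amide, 1 C=O (running total 3).
CH(COOH): carboxylic acid, 1 C=O (running total 4).
CO: ketone, 1 C=O (running total 5).
CH(CONH2): amide, 1 C=O (running total 6).
CH(NHCOCH3): amide, 1 C=O (running total 7).
CH(COBr): acyl halide, 1 C=O (running total 8).
CONHCH3: amide, 1 C=O (running total 9).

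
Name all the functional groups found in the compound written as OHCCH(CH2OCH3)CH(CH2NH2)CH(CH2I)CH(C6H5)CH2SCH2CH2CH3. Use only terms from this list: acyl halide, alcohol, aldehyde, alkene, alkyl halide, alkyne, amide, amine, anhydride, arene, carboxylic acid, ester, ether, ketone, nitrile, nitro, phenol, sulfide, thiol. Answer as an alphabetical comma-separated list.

aldehyde, alkyl halide, amine, arene, ether, sulfide

Taking each segment in turn:
  OHC: terminal –CHO: carbonyl C bonded to H and C → aldehyde.
  CH(CH2OCH3): pendant –CH2OCH3: C–O–C linkage → ether.
  CH(CH2NH2): pendant –CH2NH2: N on sp³ C, no adjacent C=O → amine.
  CH(CH2I): pendant –CH2X: halogen on sp³ carbon → alkyl halide.
  CH(C6H5): pendant –C6H5: benzene ring → arene.
  CH2SCH2: C–S–C linkage → sulfide (thioether).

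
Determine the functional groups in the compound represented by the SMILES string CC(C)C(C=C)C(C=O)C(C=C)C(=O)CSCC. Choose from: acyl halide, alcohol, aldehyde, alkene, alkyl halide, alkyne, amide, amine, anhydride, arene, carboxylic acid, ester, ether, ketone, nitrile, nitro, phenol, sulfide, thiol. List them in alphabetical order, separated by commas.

Taking each segment in turn:
  CH(CH=CH2): pendant –CH=CH2: C=C double bond → alkene.
  CH(CHO): pendant –CHO: carbonyl C bonded to C and H → aldehyde.
  CH(CH=CH2): pendant –CH=CH2: C=C double bond → alkene.
  CO: –C(=O)– with carbon on both sides → ketone.
  CH2SCH2: C–S–C linkage → sulfide (thioether).

aldehyde, alkene, ketone, sulfide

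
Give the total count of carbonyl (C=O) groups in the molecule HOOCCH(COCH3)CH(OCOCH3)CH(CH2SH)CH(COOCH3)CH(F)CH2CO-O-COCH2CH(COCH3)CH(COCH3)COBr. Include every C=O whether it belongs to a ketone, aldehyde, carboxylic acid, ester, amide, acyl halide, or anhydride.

HOOC: carboxylic acid, 1 C=O (running total 1).
CH(COCH3): ketone, 1 C=O (running total 2).
CH(OCOCH3): ester, 1 C=O (running total 3).
CH(COOCH3): ester, 1 C=O (running total 4).
CH2CO-O-COCH2: anhydride, 2 C=O (running total 6).
CH(COCH3): ketone, 1 C=O (running total 7).
CH(COCH3): ketone, 1 C=O (running total 8).
COBr: acyl halide, 1 C=O (running total 9).

9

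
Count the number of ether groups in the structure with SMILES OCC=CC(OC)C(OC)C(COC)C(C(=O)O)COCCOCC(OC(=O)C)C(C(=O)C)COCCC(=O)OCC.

6

Taking each segment in turn:
  HOCH2: HO– on an sp³ carbon → alcohol.
  CH=CH: C=C double bond → alkene.
  CH(OCH3): pendant –OCH3: C–O–C with sp³ C, no adjacent C=O → ether.
  CH(OCH3): pendant –OCH3: C–O–C with sp³ C, no adjacent C=O → ether.
  CH(CH2OCH3): pendant –CH2OCH3: C–O–C linkage → ether.
  CH(COOH): pendant –COOH: carbonyl C bonded to C and –OH → carboxylic acid.
  CH2OCH2: C–O–C with sp³ carbons on both sides and no adjacent C=O → ether.
  CH2OCH2: C–O–C with sp³ carbons on both sides and no adjacent C=O → ether.
  CH(OCOCH3): pendant –OC(=O)CH3: an acyloxy group → ester.
  CH(COCH3): pendant –COCH3: carbonyl C bonded to two carbons → ketone.
  CH2OCH2: C–O–C with sp³ carbons on both sides and no adjacent C=O → ether.
  COOCH2CH3: –C(=O)OCH2CH3: carbonyl C bonded to C and to –OEt → ester.
Ether appears at: CH(OCH3), CH(OCH3), CH(CH2OCH3), CH2OCH2, CH2OCH2, CH2OCH2 → 6.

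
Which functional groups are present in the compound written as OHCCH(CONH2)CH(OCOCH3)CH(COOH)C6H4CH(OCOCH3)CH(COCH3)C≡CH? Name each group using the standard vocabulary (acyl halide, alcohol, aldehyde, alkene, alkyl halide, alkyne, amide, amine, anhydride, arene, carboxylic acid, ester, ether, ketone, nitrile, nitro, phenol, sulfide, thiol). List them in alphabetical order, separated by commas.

Taking each segment in turn:
  OHC: terminal –CHO: carbonyl C bonded to H and C → aldehyde.
  CH(CONH2): pendant –CONH2: carbonyl C bonded to C and N → amide.
  CH(OCOCH3): pendant –OC(=O)CH3: an acyloxy group → ester.
  CH(COOH): pendant –COOH: carbonyl C bonded to C and –OH → carboxylic acid.
  C6H4: para-disubstituted benzene ring → arene.
  CH(OCOCH3): pendant –OC(=O)CH3: an acyloxy group → ester.
  CH(COCH3): pendant –COCH3: carbonyl C bonded to two carbons → ketone.
  C≡CH: C≡C triple bond → alkyne.

aldehyde, alkyne, amide, arene, carboxylic acid, ester, ketone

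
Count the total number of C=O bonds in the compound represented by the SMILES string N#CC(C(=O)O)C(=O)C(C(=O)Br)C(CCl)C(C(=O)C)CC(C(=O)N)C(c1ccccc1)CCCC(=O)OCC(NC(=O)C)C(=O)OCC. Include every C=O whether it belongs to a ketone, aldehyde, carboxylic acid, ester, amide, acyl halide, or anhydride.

8

CH(COOH): carboxylic acid, 1 C=O (running total 1).
CO: ketone, 1 C=O (running total 2).
CH(COBr): acyl halide, 1 C=O (running total 3).
CH(COCH3): ketone, 1 C=O (running total 4).
CH(CONH2): amide, 1 C=O (running total 5).
CH2COOCH2: ester, 1 C=O (running total 6).
CH(NHCOCH3): amide, 1 C=O (running total 7).
COOCH2CH3: ester, 1 C=O (running total 8).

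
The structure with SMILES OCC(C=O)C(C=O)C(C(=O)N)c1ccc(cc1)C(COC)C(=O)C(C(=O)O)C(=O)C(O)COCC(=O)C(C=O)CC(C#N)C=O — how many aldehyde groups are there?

4

Taking each segment in turn:
  HOCH2: HO– on an sp³ carbon → alcohol.
  CH(CHO): pendant –CHO: carbonyl C bonded to C and H → aldehyde.
  CH(CHO): pendant –CHO: carbonyl C bonded to C and H → aldehyde.
  CH(CONH2): pendant –CONH2: carbonyl C bonded to C and N → amide.
  C6H4: para-disubstituted benzene ring → arene.
  CH(CH2OCH3): pendant –CH2OCH3: C–O–C linkage → ether.
  CO: –C(=O)– with carbon on both sides → ketone.
  CH(COOH): pendant –COOH: carbonyl C bonded to C and –OH → carboxylic acid.
  CO: –C(=O)– with carbon on both sides → ketone.
  CH(OH): –OH on an sp³ carbon → alcohol (secondary).
  CH2OCH2: C–O–C with sp³ carbons on both sides and no adjacent C=O → ether.
  CO: –C(=O)– with carbon on both sides → ketone.
  CH(CHO): pendant –CHO: carbonyl C bonded to C and H → aldehyde.
  CH(CN): pendant –C≡N: nitrile.
  CHO: terminal –CHO: carbonyl C bonded to H and C → aldehyde.
Aldehyde appears at: CH(CHO), CH(CHO), CH(CHO), CHO → 4.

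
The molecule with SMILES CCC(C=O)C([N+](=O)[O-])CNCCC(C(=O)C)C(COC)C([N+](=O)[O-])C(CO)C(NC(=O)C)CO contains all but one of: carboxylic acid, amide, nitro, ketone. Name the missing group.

carboxylic acid

nitro: present (CH(NO2) — –NO2 on an sp³ carbon → nitro (the N=O is not a carbonyl)).
ketone: present (CH(COCH3) — pendant –COCH3: carbonyl C bonded to two carbons → ketone).
amide: present (CH(NHCOCH3) — pendant –NHC(=O)CH3: N bonded to a carbonyl → amide (not amine)).
carboxylic acid: absent. In CH(NHCOCH3), the carbonyl is bonded to nitrogen, not to –OH; that is an amide.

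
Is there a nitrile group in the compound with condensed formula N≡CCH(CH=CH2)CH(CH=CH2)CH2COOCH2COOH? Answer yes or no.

yes

N≡C–: carbon triple-bonded to nitrogen → nitrile.
pendant –CH=CH2: C=C double bond → alkene.
pendant –CH=CH2: C=C double bond → alkene.
–C(=O)–O–C with C on the carbonyl side → ester.
–COOH: carbonyl C bonded to –OH and C → carboxylic acid (the –OH is not a separate alcohol).
The N≡C segment supplies the nitrile: N≡C–: carbon triple-bonded to nitrogen → nitrile.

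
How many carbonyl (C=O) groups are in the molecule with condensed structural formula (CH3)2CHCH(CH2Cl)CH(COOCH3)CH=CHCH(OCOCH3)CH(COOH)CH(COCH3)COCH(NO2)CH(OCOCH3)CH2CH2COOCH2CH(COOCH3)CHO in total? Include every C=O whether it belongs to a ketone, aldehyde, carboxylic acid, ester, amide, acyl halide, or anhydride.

CH(COOCH3): ester, 1 C=O (running total 1).
CH(OCOCH3): ester, 1 C=O (running total 2).
CH(COOH): carboxylic acid, 1 C=O (running total 3).
CH(COCH3): ketone, 1 C=O (running total 4).
CO: ketone, 1 C=O (running total 5).
CH(OCOCH3): ester, 1 C=O (running total 6).
CH2COOCH2: ester, 1 C=O (running total 7).
CH(COOCH3): ester, 1 C=O (running total 8).
CHO: aldehyde, 1 C=O (running total 9).

9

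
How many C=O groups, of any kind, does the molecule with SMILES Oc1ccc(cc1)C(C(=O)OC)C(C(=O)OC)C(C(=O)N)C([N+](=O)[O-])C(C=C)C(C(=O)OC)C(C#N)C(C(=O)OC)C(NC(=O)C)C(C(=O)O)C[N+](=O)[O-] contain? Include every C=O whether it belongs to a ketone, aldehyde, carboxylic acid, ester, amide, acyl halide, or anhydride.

7

CH(COOCH3): ester, 1 C=O (running total 1).
CH(COOCH3): ester, 1 C=O (running total 2).
CH(CONH2): amide, 1 C=O (running total 3).
CH(COOCH3): ester, 1 C=O (running total 4).
CH(COOCH3): ester, 1 C=O (running total 5).
CH(NHCOCH3): amide, 1 C=O (running total 6).
CH(COOH): carboxylic acid, 1 C=O (running total 7).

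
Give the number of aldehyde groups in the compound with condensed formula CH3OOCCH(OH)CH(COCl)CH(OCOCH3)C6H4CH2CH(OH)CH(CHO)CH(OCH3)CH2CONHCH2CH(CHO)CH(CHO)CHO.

Reading the structure from left to right:
  CH3OOC: CH3O–C(=O)–: carbonyl C bonded to C and to –OCH3 → ester (not ketone + ether).
  CH(OH): –OH on an sp³ carbon → alcohol (secondary).
  CH(COCl): pendant –C(=O)X: carbonyl C bonded to C and halogen → acyl halide.
  CH(OCOCH3): pendant –OC(=O)CH3: an acyloxy group → ester.
  C6H4: para-disubstituted benzene ring → arene.
  CH(OH): –OH on an sp³ carbon → alcohol (secondary).
  CH(CHO): pendant –CHO: carbonyl C bonded to C and H → aldehyde.
  CH(OCH3): pendant –OCH3: C–O–C with sp³ C, no adjacent C=O → ether.
  CH2CONHCH2: –C(=O)–N– linkage → amide (the N is not an amine).
  CH(CHO): pendant –CHO: carbonyl C bonded to C and H → aldehyde.
  CH(CHO): pendant –CHO: carbonyl C bonded to C and H → aldehyde.
  CHO: terminal –CHO: carbonyl C bonded to H and C → aldehyde.
Aldehyde appears at: CH(CHO), CH(CHO), CH(CHO), CHO → 4.

4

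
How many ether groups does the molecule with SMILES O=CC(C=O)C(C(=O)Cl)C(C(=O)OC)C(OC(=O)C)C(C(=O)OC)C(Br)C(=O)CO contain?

0

terminal –CHO: carbonyl C bonded to H and C → aldehyde.
pendant –CHO: carbonyl C bonded to C and H → aldehyde.
pendant –C(=O)X: carbonyl C bonded to C and halogen → acyl halide.
pendant –COOCH3: carbonyl C bonded to C and –OCH3 → ester.
pendant –OC(=O)CH3: an acyloxy group → ester.
pendant –COOCH3: carbonyl C bonded to C and –OCH3 → ester.
halogen on an sp³ carbon → alkyl halide.
–C(=O)– with carbon on both sides → ketone.
–OH on an sp³ carbon → alcohol.
No segment is a ether: CH(COOCH3) is ester, not ether; CH(OCOCH3) is ester, not ether; CH(COOCH3) is ester, not ether. → 0.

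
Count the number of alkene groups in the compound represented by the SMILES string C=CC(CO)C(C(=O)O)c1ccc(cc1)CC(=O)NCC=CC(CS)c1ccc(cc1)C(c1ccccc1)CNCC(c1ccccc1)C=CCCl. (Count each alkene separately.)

Reading the structure from left to right:
  CH2=CH: C=C double bond → alkene.
  CH(CH2OH): pendant –CH2OH on an sp³ backbone C → alcohol.
  CH(COOH): pendant –COOH: carbonyl C bonded to C and –OH → carboxylic acid.
  C6H4: para-disubstituted benzene ring → arene.
  CH2CONHCH2: –C(=O)–N– linkage → amide (the N is not an amine).
  CH=CH: C=C double bond → alkene.
  CH(CH2SH): pendant –CH2SH → thiol.
  C6H4: para-disubstituted benzene ring → arene.
  CH(C6H5): pendant –C6H5: benzene ring → arene.
  CH2NHCH2: C–N–C with sp³ carbons and no adjacent C=O → amine (secondary).
  CH(C6H5): pendant –C6H5: benzene ring → arene.
  CH=CH: C=C double bond → alkene.
  CH2Cl: halogen on an sp³ carbon → alkyl halide.
Alkene appears at: CH2=CH, CH=CH, CH=CH → 3.

3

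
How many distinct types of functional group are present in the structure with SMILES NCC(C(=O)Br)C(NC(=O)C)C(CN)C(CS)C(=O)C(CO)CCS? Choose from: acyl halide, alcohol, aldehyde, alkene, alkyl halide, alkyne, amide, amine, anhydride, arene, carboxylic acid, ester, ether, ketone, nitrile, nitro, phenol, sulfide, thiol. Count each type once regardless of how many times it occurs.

–NH2 on an sp³ carbon with no adjacent C=O → amine.
pendant –C(=O)X: carbonyl C bonded to C and halogen → acyl halide.
pendant –NHC(=O)CH3: N bonded to a carbonyl → amide (not amine).
pendant –CH2NH2: N on sp³ C, no adjacent C=O → amine.
pendant –CH2SH → thiol.
–C(=O)– with carbon on both sides → ketone.
pendant –CH2OH on an sp³ backbone C → alcohol.
–SH on an sp³ carbon → thiol.
Distinct types present: acyl halide, alcohol, amide, amine, ketone, thiol.

6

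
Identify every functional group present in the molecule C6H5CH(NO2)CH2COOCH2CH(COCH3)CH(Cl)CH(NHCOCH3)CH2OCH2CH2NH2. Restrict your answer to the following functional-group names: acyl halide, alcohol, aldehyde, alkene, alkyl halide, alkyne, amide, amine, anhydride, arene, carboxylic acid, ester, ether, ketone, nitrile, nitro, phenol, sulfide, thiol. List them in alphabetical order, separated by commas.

alkyl halide, amide, amine, arene, ester, ether, ketone, nitro

Taking each segment in turn:
  C6H5: C6H5– phenyl ring → arene.
  CH(NO2): –NO2 on an sp³ carbon → nitro (the N=O is not a carbonyl).
  CH2COOCH2: –C(=O)–O–C with C on the carbonyl side → ester.
  CH(COCH3): pendant –COCH3: carbonyl C bonded to two carbons → ketone.
  CH(Cl): halogen on an sp³ carbon → alkyl halide.
  CH(NHCOCH3): pendant –NHC(=O)CH3: N bonded to a carbonyl → amide (not amine).
  CH2OCH2: C–O–C with sp³ carbons on both sides and no adjacent C=O → ether.
  CH2NH2: –NH2 on an sp³ carbon with no adjacent C=O → amine.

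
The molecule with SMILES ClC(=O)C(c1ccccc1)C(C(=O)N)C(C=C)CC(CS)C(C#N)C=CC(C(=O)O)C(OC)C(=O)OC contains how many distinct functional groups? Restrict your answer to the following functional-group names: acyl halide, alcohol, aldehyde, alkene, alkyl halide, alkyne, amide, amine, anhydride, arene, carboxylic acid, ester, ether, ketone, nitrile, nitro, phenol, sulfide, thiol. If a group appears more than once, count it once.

Taking each segment in turn:
  ClCO: –C(=O)Cl: carbonyl C bonded to C and to a halogen → acyl halide (not alkyl halide).
  CH(C6H5): pendant –C6H5: benzene ring → arene.
  CH(CONH2): pendant –CONH2: carbonyl C bonded to C and N → amide.
  CH(CH=CH2): pendant –CH=CH2: C=C double bond → alkene.
  CH(CH2SH): pendant –CH2SH → thiol.
  CH(CN): pendant –C≡N: nitrile.
  CH=CH: C=C double bond → alkene.
  CH(COOH): pendant –COOH: carbonyl C bonded to C and –OH → carboxylic acid.
  CH(OCH3): pendant –OCH3: C–O–C with sp³ C, no adjacent C=O → ether.
  COOCH3: –C(=O)OCH3: carbonyl C bonded to C and to –OCH3 → ester (not ketone + ether).
Distinct types present: acyl halide, alkene, amide, arene, carboxylic acid, ester, ether, nitrile, thiol.

9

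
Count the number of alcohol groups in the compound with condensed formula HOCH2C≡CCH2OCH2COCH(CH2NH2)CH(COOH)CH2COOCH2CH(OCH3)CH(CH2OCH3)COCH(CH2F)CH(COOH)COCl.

Working along the chain:
  HOCH2: HO– on an sp³ carbon → alcohol.
  C≡C: C≡C triple bond → alkyne.
  CH2OCH2: C–O–C with sp³ carbons on both sides and no adjacent C=O → ether.
  CO: –C(=O)– with carbon on both sides → ketone.
  CH(CH2NH2): pendant –CH2NH2: N on sp³ C, no adjacent C=O → amine.
  CH(COOH): pendant –COOH: carbonyl C bonded to C and –OH → carboxylic acid.
  CH2COOCH2: –C(=O)–O–C with C on the carbonyl side → ester.
  CH(OCH3): pendant –OCH3: C–O–C with sp³ C, no adjacent C=O → ether.
  CH(CH2OCH3): pendant –CH2OCH3: C–O–C linkage → ether.
  CO: –C(=O)– with carbon on both sides → ketone.
  CH(CH2F): pendant –CH2X: halogen on sp³ carbon → alkyl halide.
  CH(COOH): pendant –COOH: carbonyl C bonded to C and –OH → carboxylic acid.
  COCl: –C(=O)Cl: carbonyl C bonded to C and to a halogen → acyl halide (not alkyl halide).
Alcohol appears at: HOCH2 → 1.

1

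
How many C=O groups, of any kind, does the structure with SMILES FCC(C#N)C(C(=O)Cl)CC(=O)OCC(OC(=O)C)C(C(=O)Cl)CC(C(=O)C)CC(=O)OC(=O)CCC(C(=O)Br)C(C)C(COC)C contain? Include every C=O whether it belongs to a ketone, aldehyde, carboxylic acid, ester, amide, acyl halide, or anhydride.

8

CH(COCl): acyl halide, 1 C=O (running total 1).
CH2COOCH2: ester, 1 C=O (running total 2).
CH(OCOCH3): ester, 1 C=O (running total 3).
CH(COCl): acyl halide, 1 C=O (running total 4).
CH(COCH3): ketone, 1 C=O (running total 5).
CH2CO-O-COCH2: anhydride, 2 C=O (running total 7).
CH(COBr): acyl halide, 1 C=O (running total 8).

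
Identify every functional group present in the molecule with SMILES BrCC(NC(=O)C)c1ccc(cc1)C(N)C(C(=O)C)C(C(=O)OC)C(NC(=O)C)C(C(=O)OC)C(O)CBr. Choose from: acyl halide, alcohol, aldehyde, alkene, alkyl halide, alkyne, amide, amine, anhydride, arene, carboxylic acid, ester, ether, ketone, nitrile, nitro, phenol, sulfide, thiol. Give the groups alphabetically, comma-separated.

halogen on an sp³ carbon → alkyl halide.
pendant –NHC(=O)CH3: N bonded to a carbonyl → amide (not amine).
para-disubstituted benzene ring → arene.
–NH2 on an sp³ carbon with no adjacent C=O → amine.
pendant –COCH3: carbonyl C bonded to two carbons → ketone.
pendant –COOCH3: carbonyl C bonded to C and –OCH3 → ester.
pendant –NHC(=O)CH3: N bonded to a carbonyl → amide (not amine).
pendant –COOCH3: carbonyl C bonded to C and –OCH3 → ester.
–OH on an sp³ carbon → alcohol (secondary).
halogen on an sp³ carbon → alkyl halide.

alcohol, alkyl halide, amide, amine, arene, ester, ketone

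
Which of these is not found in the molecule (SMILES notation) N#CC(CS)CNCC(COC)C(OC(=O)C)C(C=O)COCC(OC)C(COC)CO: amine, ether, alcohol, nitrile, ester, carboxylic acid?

carboxylic acid

nitrile: present (N≡C — N≡C–: carbon triple-bonded to nitrogen → nitrile).
alcohol: present (CH2OH — –OH on an sp³ carbon → alcohol).
ether: present (CH(CH2OCH3) — pendant –CH2OCH3: C–O–C linkage → ether).
ester: present (CH(OCOCH3) — pendant –OC(=O)CH3: an acyloxy group → ester).
amine: present (CH2NHCH2 — C–N–C with sp³ carbons and no adjacent C=O → amine (secondary)).
carboxylic acid: absent. In CH(OCOCH3), the acyl oxygen is bonded to carbon (–O–C), not to H, so this is an ester.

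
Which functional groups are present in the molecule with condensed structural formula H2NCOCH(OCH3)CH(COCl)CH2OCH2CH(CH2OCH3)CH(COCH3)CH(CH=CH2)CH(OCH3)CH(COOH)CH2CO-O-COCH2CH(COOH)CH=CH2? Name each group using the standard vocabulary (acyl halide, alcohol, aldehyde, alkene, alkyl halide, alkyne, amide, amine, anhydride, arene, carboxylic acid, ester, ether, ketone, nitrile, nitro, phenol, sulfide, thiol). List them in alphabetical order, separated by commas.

–C(=O)NH2: carbonyl C bonded to C and to N → amide (the N is not a separate amine).
pendant –OCH3: C–O–C with sp³ C, no adjacent C=O → ether.
pendant –C(=O)X: carbonyl C bonded to C and halogen → acyl halide.
C–O–C with sp³ carbons on both sides and no adjacent C=O → ether.
pendant –CH2OCH3: C–O–C linkage → ether.
pendant –COCH3: carbonyl C bonded to two carbons → ketone.
pendant –CH=CH2: C=C double bond → alkene.
pendant –OCH3: C–O–C with sp³ C, no adjacent C=O → ether.
pendant –COOH: carbonyl C bonded to C and –OH → carboxylic acid.
two acyl groups sharing one oxygen, –C(=O)–O–C(=O)– → anhydride.
pendant –COOH: carbonyl C bonded to C and –OH → carboxylic acid.
C=C double bond → alkene.

acyl halide, alkene, amide, anhydride, carboxylic acid, ether, ketone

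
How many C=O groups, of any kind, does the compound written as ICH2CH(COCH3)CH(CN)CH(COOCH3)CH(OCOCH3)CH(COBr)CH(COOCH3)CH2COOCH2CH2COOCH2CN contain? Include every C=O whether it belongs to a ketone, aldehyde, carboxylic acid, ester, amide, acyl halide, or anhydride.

CH(COCH3): ketone, 1 C=O (running total 1).
CH(COOCH3): ester, 1 C=O (running total 2).
CH(OCOCH3): ester, 1 C=O (running total 3).
CH(COBr): acyl halide, 1 C=O (running total 4).
CH(COOCH3): ester, 1 C=O (running total 5).
CH2COOCH2: ester, 1 C=O (running total 6).
CH2COOCH2: ester, 1 C=O (running total 7).

7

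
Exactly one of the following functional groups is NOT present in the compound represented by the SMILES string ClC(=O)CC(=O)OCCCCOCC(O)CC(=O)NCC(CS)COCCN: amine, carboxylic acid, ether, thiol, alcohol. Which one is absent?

thiol: present (CH(CH2SH) — pendant –CH2SH → thiol).
ether: present (CH2OCH2 — C–O–C with sp³ carbons on both sides and no adjacent C=O → ether).
alcohol: present (CH(OH) — –OH on an sp³ carbon → alcohol (secondary)).
amine: present (CH2NH2 — –NH2 on an sp³ carbon with no adjacent C=O → amine).
carboxylic acid: absent. In CH2COOCH2, the acyl oxygen is bonded to carbon (–O–C), not to H, so this is an ester. In CH2CONHCH2, the carbonyl is bonded to nitrogen, not to –OH; that is an amide.

carboxylic acid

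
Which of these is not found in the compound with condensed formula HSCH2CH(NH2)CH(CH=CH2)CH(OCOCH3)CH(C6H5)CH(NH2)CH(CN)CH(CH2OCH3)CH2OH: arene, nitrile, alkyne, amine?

amine: present (CH(NH2) — –NH2 on an sp³ carbon with no adjacent C=O → amine).
nitrile: present (CH(CN) — pendant –C≡N: nitrile).
arene: present (CH(C6H5) — pendant –C6H5: benzene ring → arene).
alkyne: absent. In CH(CN), the triple bond is C≡N, not C≡C, so it is a nitrile.

alkyne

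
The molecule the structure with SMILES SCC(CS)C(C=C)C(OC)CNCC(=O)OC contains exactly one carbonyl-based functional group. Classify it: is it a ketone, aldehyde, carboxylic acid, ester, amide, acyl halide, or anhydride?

The carbonyl is in the COOCH3 segment: –C(=O)OCH3: carbonyl C bonded to C and to –OCH3 → ester (not ketone + ether).

ester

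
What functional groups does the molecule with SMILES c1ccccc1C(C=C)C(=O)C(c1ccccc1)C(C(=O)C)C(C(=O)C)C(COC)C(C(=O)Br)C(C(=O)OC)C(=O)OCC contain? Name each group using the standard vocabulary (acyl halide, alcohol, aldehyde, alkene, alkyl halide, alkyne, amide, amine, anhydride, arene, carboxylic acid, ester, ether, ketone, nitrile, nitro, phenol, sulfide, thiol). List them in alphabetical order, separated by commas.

acyl halide, alkene, arene, ester, ether, ketone

Working along the chain:
  C6H5: C6H5– phenyl ring → arene.
  CH(CH=CH2): pendant –CH=CH2: C=C double bond → alkene.
  CO: –C(=O)– with carbon on both sides → ketone.
  CH(C6H5): pendant –C6H5: benzene ring → arene.
  CH(COCH3): pendant –COCH3: carbonyl C bonded to two carbons → ketone.
  CH(COCH3): pendant –COCH3: carbonyl C bonded to two carbons → ketone.
  CH(CH2OCH3): pendant –CH2OCH3: C–O–C linkage → ether.
  CH(COBr): pendant –C(=O)X: carbonyl C bonded to C and halogen → acyl halide.
  CH(COOCH3): pendant –COOCH3: carbonyl C bonded to C and –OCH3 → ester.
  COOCH2CH3: –C(=O)OCH2CH3: carbonyl C bonded to C and to –OEt → ester.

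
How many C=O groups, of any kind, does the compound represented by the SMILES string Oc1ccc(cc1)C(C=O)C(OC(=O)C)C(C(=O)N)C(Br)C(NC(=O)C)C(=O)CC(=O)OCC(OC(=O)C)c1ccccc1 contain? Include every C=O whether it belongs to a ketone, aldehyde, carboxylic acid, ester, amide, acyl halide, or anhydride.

CH(CHO): aldehyde, 1 C=O (running total 1).
CH(OCOCH3): ester, 1 C=O (running total 2).
CH(CONH2): amide, 1 C=O (running total 3).
CH(NHCOCH3): amide, 1 C=O (running total 4).
CO: ketone, 1 C=O (running total 5).
CH2COOCH2: ester, 1 C=O (running total 6).
CH(OCOCH3): ester, 1 C=O (running total 7).

7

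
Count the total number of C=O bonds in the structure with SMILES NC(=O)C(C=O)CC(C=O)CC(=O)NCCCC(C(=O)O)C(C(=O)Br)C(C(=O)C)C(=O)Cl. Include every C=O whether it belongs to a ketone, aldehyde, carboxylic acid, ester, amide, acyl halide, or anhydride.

8

H2NCO: amide, 1 C=O (running total 1).
CH(CHO): aldehyde, 1 C=O (running total 2).
CH(CHO): aldehyde, 1 C=O (running total 3).
CH2CONHCH2: amide, 1 C=O (running total 4).
CH(COOH): carboxylic acid, 1 C=O (running total 5).
CH(COBr): acyl halide, 1 C=O (running total 6).
CH(COCH3): ketone, 1 C=O (running total 7).
COCl: acyl halide, 1 C=O (running total 8).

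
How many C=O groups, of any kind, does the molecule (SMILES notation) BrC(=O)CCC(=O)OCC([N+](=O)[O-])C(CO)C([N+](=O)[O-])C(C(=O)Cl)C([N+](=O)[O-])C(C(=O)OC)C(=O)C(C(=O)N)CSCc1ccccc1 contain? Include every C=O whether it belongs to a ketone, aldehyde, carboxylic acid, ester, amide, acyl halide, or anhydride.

BrCO: acyl halide, 1 C=O (running total 1).
CH2COOCH2: ester, 1 C=O (running total 2).
CH(COCl): acyl halide, 1 C=O (running total 3).
CH(COOCH3): ester, 1 C=O (running total 4).
CO: ketone, 1 C=O (running total 5).
CH(CONH2): amide, 1 C=O (running total 6).

6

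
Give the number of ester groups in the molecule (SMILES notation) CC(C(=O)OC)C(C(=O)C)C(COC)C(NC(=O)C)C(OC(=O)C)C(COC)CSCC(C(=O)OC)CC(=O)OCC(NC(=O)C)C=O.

4

Working along the chain:
  CH(COOCH3): pendant –COOCH3: carbonyl C bonded to C and –OCH3 → ester.
  CH(COCH3): pendant –COCH3: carbonyl C bonded to two carbons → ketone.
  CH(CH2OCH3): pendant –CH2OCH3: C–O–C linkage → ether.
  CH(NHCOCH3): pendant –NHC(=O)CH3: N bonded to a carbonyl → amide (not amine).
  CH(OCOCH3): pendant –OC(=O)CH3: an acyloxy group → ester.
  CH(CH2OCH3): pendant –CH2OCH3: C–O–C linkage → ether.
  CH2SCH2: C–S–C linkage → sulfide (thioether).
  CH(COOCH3): pendant –COOCH3: carbonyl C bonded to C and –OCH3 → ester.
  CH2COOCH2: –C(=O)–O–C with C on the carbonyl side → ester.
  CH(NHCOCH3): pendant –NHC(=O)CH3: N bonded to a carbonyl → amide (not amine).
  CHO: terminal –CHO: carbonyl C bonded to H and C → aldehyde.
Ester appears at: CH(COOCH3), CH(OCOCH3), CH(COOCH3), CH2COOCH2 → 4.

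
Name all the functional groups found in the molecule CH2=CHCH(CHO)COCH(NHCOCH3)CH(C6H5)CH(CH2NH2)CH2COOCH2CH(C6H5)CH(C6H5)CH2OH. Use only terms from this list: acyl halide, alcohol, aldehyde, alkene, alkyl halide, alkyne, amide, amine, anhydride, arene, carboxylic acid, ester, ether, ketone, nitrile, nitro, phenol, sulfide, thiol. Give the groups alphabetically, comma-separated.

C=C double bond → alkene.
pendant –CHO: carbonyl C bonded to C and H → aldehyde.
–C(=O)– with carbon on both sides → ketone.
pendant –NHC(=O)CH3: N bonded to a carbonyl → amide (not amine).
pendant –C6H5: benzene ring → arene.
pendant –CH2NH2: N on sp³ C, no adjacent C=O → amine.
–C(=O)–O–C with C on the carbonyl side → ester.
pendant –C6H5: benzene ring → arene.
pendant –C6H5: benzene ring → arene.
–OH on an sp³ carbon → alcohol.

alcohol, aldehyde, alkene, amide, amine, arene, ester, ketone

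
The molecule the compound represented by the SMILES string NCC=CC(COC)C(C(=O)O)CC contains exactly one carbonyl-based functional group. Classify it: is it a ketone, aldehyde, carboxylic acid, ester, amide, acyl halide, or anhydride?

carboxylic acid

The carbonyl is in the CH(COOH) segment: pendant –COOH: carbonyl C bonded to C and –OH → carboxylic acid.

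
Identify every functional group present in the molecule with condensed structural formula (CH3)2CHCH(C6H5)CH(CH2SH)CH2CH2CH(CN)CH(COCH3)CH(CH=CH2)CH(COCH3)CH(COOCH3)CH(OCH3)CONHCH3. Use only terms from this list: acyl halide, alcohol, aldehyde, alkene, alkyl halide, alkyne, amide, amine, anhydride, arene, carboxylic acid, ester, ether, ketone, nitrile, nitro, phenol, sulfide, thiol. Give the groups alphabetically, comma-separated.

Working along the chain:
  CH(C6H5): pendant –C6H5: benzene ring → arene.
  CH(CH2SH): pendant –CH2SH → thiol.
  CH(CN): pendant –C≡N: nitrile.
  CH(COCH3): pendant –COCH3: carbonyl C bonded to two carbons → ketone.
  CH(CH=CH2): pendant –CH=CH2: C=C double bond → alkene.
  CH(COCH3): pendant –COCH3: carbonyl C bonded to two carbons → ketone.
  CH(COOCH3): pendant –COOCH3: carbonyl C bonded to C and –OCH3 → ester.
  CH(OCH3): pendant –OCH3: C–O–C with sp³ C, no adjacent C=O → ether.
  CONHCH3: –C(=O)NHCH3: carbonyl C bonded to C and to N → amide (the N is not an amine).

alkene, amide, arene, ester, ether, ketone, nitrile, thiol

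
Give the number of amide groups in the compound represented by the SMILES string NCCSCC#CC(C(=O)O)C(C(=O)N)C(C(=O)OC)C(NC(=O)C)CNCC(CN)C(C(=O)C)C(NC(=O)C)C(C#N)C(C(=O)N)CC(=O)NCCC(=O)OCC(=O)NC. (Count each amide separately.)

6

–NH2 on an sp³ carbon with no adjacent C=O → amine.
C–S–C linkage → sulfide (thioether).
C≡C triple bond → alkyne.
pendant –COOH: carbonyl C bonded to C and –OH → carboxylic acid.
pendant –CONH2: carbonyl C bonded to C and N → amide.
pendant –COOCH3: carbonyl C bonded to C and –OCH3 → ester.
pendant –NHC(=O)CH3: N bonded to a carbonyl → amide (not amine).
C–N–C with sp³ carbons and no adjacent C=O → amine (secondary).
pendant –CH2NH2: N on sp³ C, no adjacent C=O → amine.
pendant –COCH3: carbonyl C bonded to two carbons → ketone.
pendant –NHC(=O)CH3: N bonded to a carbonyl → amide (not amine).
pendant –C≡N: nitrile.
pendant –CONH2: carbonyl C bonded to C and N → amide.
–C(=O)–N– linkage → amide (the N is not an amine).
–C(=O)–O–C with C on the carbonyl side → ester.
–C(=O)NHCH3: carbonyl C bonded to C and to N → amide (the N is not an amine).
Amide appears at: CH(CONH2), CH(NHCOCH3), CH(NHCOCH3), CH(CONH2), CH2CONHCH2, CONHCH3 → 6.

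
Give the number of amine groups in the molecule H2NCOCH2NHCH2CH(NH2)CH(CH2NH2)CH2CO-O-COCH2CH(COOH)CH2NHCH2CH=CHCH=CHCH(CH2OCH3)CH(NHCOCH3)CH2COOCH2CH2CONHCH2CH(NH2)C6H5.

Reading the structure from left to right:
  H2NCO: –C(=O)NH2: carbonyl C bonded to C and to N → amide (the N is not a separate amine).
  CH2NHCH2: C–N–C with sp³ carbons and no adjacent C=O → amine (secondary).
  CH(NH2): –NH2 on an sp³ carbon with no adjacent C=O → amine.
  CH(CH2NH2): pendant –CH2NH2: N on sp³ C, no adjacent C=O → amine.
  CH2CO-O-COCH2: two acyl groups sharing one oxygen, –C(=O)–O–C(=O)– → anhydride.
  CH(COOH): pendant –COOH: carbonyl C bonded to C and –OH → carboxylic acid.
  CH2NHCH2: C–N–C with sp³ carbons and no adjacent C=O → amine (secondary).
  CH=CH: C=C double bond → alkene.
  CH=CH: C=C double bond → alkene.
  CH(CH2OCH3): pendant –CH2OCH3: C–O–C linkage → ether.
  CH(NHCOCH3): pendant –NHC(=O)CH3: N bonded to a carbonyl → amide (not amine).
  CH2COOCH2: –C(=O)–O–C with C on the carbonyl side → ester.
  CH2CONHCH2: –C(=O)–N– linkage → amide (the N is not an amine).
  CH(NH2): –NH2 on an sp³ carbon with no adjacent C=O → amine.
  C6H5: –C6H5 phenyl ring → arene.
Amine appears at: CH2NHCH2, CH(NH2), CH(CH2NH2), CH2NHCH2, CH(NH2) → 5.

5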